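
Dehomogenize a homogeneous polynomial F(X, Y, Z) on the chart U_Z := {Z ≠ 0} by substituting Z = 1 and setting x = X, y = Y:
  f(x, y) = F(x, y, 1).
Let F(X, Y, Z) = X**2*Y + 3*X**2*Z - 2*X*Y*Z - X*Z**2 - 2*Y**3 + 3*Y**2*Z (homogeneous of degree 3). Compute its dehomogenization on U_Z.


f(x, y) = x**2*y + 3*x**2 - 2*x*y - x - 2*y**3 + 3*y**2

On U_Z we set Z = 1. Each monomial c·X^i·Y^j·Z^k in F becomes c·x^i·y^j·1^k = c·x^i·y^j.
Substituting Z = 1: F(X, Y, 1) = x**2*y + 3*x**2 - 2*x*y - x - 2*y**3 + 3*y**2.
Note: deg(f) ≤ deg(F) = 3; strict inequality happens when F is divisible by Z (lost terms).


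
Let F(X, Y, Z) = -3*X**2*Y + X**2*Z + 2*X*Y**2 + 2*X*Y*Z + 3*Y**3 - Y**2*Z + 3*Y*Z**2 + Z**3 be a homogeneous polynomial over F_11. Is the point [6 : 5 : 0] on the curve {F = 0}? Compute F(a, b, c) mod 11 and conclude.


F(6,5,0) ≡ 3 (mod 11); P is NOT on the curve.

Evaluate F(6, 5, 0) term-by-term (mod 11).
  -3*X**2*Y ↦ -3·36·5·1 = -540
  X**2*Z ↦ 1·36·1·0 = 0
  2*X*Y**2 ↦ 2·6·25·1 = 300
  2*X*Y*Z ↦ 2·6·5·0 = 0
  3*Y**3 ↦ 3·1·125·1 = 375
  -Y**2*Z ↦ -1·1·25·0 = 0
  3*Y*Z**2 ↦ 3·1·5·0 = 0
  Z**3 ↦ 1·1·1·0 = 0
Sum: F(6, 5, 0) = (-540) + (0) + (300) + (0) + (375) + (0) + (0) + (0) = 135.
Reducing mod 11: 135 ≡ 3 (mod 11).
Since F(a, b, c) ≡ 3 ≠ 0 (mod 11), P does NOT lie on the curve.


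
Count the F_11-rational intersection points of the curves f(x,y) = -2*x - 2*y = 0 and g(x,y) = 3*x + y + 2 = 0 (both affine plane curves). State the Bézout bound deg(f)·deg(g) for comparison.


Common zeros: {(10, 1)}; count = 1; Bézout bound = 1.

deg(f) = 1, deg(g) = 1, so Bézout bound = 1.
Scan x ∈ F_11. For each x, list the y ∈ F_11 with f(x, y) ≡ 0 and those with g(x, y) ≡ 0 (mod 11); the common zeros in that column are the intersection.
  x = 0: f ≡ 0 at y ∈ {0}; g ≡ 0 at y ∈ {9}; common: ∅.
  x = 1: f ≡ 0 at y ∈ {10}; g ≡ 0 at y ∈ {6}; common: ∅.
  x = 2: f ≡ 0 at y ∈ {9}; g ≡ 0 at y ∈ {3}; common: ∅.
  x = 3: f ≡ 0 at y ∈ {8}; g ≡ 0 at y ∈ {0}; common: ∅.
  x = 4: f ≡ 0 at y ∈ {7}; g ≡ 0 at y ∈ {8}; common: ∅.
  x = 5: f ≡ 0 at y ∈ {6}; g ≡ 0 at y ∈ {5}; common: ∅.
  x = 6: f ≡ 0 at y ∈ {5}; g ≡ 0 at y ∈ {2}; common: ∅.
  x = 7: f ≡ 0 at y ∈ {4}; g ≡ 0 at y ∈ {10}; common: ∅.
  x = 8: f ≡ 0 at y ∈ {3}; g ≡ 0 at y ∈ {7}; common: ∅.
  x = 9: f ≡ 0 at y ∈ {2}; g ≡ 0 at y ∈ {4}; common: ∅.
  x = 10: f ≡ 0 at y ∈ {1}; g ≡ 0 at y ∈ {1}; common: {1}.
Collecting: common zeros = {(10, 1)}, so the count is 1.
Comparison with the Bézout bound: 1 ≤ 1 = deg(f)·deg(g), as expected for curves with no common component (the bound is attained).


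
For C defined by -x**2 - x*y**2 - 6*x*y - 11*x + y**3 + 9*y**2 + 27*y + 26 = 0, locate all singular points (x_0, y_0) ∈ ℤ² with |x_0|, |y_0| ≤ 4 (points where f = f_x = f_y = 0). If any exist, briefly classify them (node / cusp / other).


Singular points: {(-1, -3)}; classification: node.

Compute partial derivatives:
  f_x = -2*x - y**2 - 6*y - 11.
  f_y = -2*x*y - 6*x + 3*y**2 + 18*y + 27.
Scan x_0 ∈ {−4, ..., 4}. For each x_0, f_y(x_0, y) is a polynomial in y; find its integer roots y ∈ {−4, ..., 4}, then test f_x and f at those candidates.
  x = -4: f_y(-4, y) = 3*y**2 + 26*y + 51; vanishes at y ∈ {-3}. (-4, -3): f_x = 6 ≠ 0.
  x = -3: f_y(-3, y) = 3*y**2 + 24*y + 45; vanishes at y ∈ {-3}. (-3, -3): f_x = 4 ≠ 0.
  x = -2: f_y(-2, y) = 3*y**2 + 22*y + 39; vanishes at y ∈ {-3}. (-2, -3): f_x = 2 ≠ 0.
  x = -1: f_y(-1, y) = 3*y**2 + 20*y + 33; vanishes at y ∈ {-3}. (-1, -3): f_x = 0, f = 0 — SINGULAR.
  x = 0: f_y(0, y) = 3*y**2 + 18*y + 27; vanishes at y ∈ {-3}. (0, -3): f_x = -2 ≠ 0.
  x = 1: f_y(1, y) = 3*y**2 + 16*y + 21; vanishes at y ∈ {-3}. (1, -3): f_x = -4 ≠ 0.
  x = 2: f_y(2, y) = 3*y**2 + 14*y + 15; vanishes at y ∈ {-3}. (2, -3): f_x = -6 ≠ 0.
  x = 3: f_y(3, y) = 3*y**2 + 12*y + 9; vanishes at y ∈ {-3, -1}. (3, -3): f_x = -8 ≠ 0; (3, -1): f_x = -12 ≠ 0.
  x = 4: f_y(4, y) = 3*y**2 + 10*y + 3; vanishes at y ∈ {-3}. (4, -3): f_x = -10 ≠ 0.
Only singular point on the grid: (-1, -3).
Classify: substitute x = -1 + u, y = -3 + v and expand: f = -u**2 - u*v**2 + v**3 + v**2.
No constant or linear terms (consistent with a singular point). Quadratic part: -u**2 + v**2. Cubic part: -u*v**2 + v**3.
The quadratic part v**2 - u**2 = (v − u)(v + u) splits into two distinct linear factors, so there are two distinct tangent lines y − -3 = ±(x − -1) — this is a node (ordinary double point).
Classification: node.


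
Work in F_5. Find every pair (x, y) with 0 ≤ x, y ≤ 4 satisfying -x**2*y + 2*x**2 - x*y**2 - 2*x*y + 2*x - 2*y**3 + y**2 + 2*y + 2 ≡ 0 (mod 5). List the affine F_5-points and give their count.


Affine F_5-points: {(2, 1), (3, 3), (4, 1), (4, 2), (4, 3)}; count = 5.

For each of the 25 pairs (x, y) ∈ F_5², evaluate f(x, y) mod 5. Record the zeros.
  x = 0: [0↦2, 1↦3, 2↦4, 3↦3, 4↦3]  zeros at y ∈ ∅
  x = 1: [0↦1, 1↦3, 2↦3, 3↦4, 4↦4]  zeros at y ∈ ∅
  x = 2: [0↦4, 1↦0, 2↦2, 3↦3, 4↦1]  zeros at y ∈ {1}
  x = 3: [0↦1, 1↦4, 2↦1, 3↦0, 4↦4]  zeros at y ∈ {3}
  x = 4: [0↦2, 1↦0, 2↦0, 3↦0, 4↦3]  zeros at y ∈ {1, 2, 3}
Collecting zeros: affine points = {(2, 1), (3, 3), (4, 1), (4, 2), (4, 3)}.
Total count |C(F_5)_aff| = 5.


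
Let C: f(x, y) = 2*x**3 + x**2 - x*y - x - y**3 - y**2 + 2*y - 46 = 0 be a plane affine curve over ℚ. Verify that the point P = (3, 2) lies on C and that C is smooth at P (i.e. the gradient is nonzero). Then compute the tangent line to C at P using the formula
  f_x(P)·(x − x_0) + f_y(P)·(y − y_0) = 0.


Tangent line at P: 57*x - 17*y - 137 = 0.

Step 1: f(3, 2) = 0, so P lies on C.
Step 2: partial derivatives
  f_x(x, y) = 6*x**2 + 2*x - y - 1, f_y(x, y) = -x - 3*y**2 - 2*y + 2.
  f_x(P) = 57, f_y(P) = -17 (gradient nonzero, so P is smooth).
Step 3: tangent line at P: 57·(x − 3) + -17·(y − 2) = 0.
Expanding: 57*x - 17*y - 137 = 0.


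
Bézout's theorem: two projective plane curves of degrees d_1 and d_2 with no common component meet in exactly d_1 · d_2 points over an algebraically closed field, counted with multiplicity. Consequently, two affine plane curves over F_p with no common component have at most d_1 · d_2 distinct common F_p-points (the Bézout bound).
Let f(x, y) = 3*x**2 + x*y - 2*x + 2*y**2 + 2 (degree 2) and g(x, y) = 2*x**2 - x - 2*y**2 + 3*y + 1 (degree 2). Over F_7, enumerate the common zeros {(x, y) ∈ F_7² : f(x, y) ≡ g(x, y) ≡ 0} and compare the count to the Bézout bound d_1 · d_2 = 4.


Common zeros: {(2, 5)}; count = 1; Bézout bound = 4.

deg(f) = 2, deg(g) = 2, so Bézout bound = 4.
Scan x ∈ F_7. For each x, list the y ∈ F_7 with f(x, y) ≡ 0 and those with g(x, y) ≡ 0 (mod 7); the common zeros in that column are the intersection.
  x = 0: f ≡ 0 at y ∈ ∅; g ≡ 0 at y ∈ ∅; common: ∅.
  x = 1: f ≡ 0 at y ∈ ∅; g ≡ 0 at y ∈ {2, 3}; common: ∅.
  x = 2: f ≡ 0 at y ∈ {1, 5}; g ≡ 0 at y ∈ {0, 5}; common: {5}.
  x = 3: f ≡ 0 at y ∈ {1}; g ≡ 0 at y ∈ {2, 3}; common: ∅.
  x = 4: f ≡ 0 at y ∈ {0, 5}; g ≡ 0 at y ∈ ∅; common: ∅.
  x = 5: f ≡ 0 at y ∈ {4}; g ≡ 0 at y ∈ ∅; common: ∅.
  x = 6: f ≡ 0 at y ∈ {0, 4}; g ≡ 0 at y ∈ ∅; common: ∅.
Collecting: common zeros = {(2, 5)}, so the count is 1.
Comparison with the Bézout bound: 1 ≤ 4 = deg(f)·deg(g), as expected for curves with no common component (the affine F_7-count falls short of the bound because intersections may lie at infinity, over extension fields, or carry multiplicity).


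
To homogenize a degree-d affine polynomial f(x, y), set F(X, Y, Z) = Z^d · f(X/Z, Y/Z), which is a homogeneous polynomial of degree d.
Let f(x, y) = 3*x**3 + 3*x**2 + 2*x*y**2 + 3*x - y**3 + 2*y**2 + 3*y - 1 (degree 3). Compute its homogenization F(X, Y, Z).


F(X, Y, Z) = 3*X**3 + 3*X**2*Z + 2*X*Y**2 + 3*X*Z**2 - Y**3 + 2*Y**2*Z + 3*Y*Z**2 - Z**3

deg(f) = 3.
Substitute x = X/Z, y = Y/Z into f, then multiply by Z^3.
  monomial 3·x^3·y^0 ↦ 3·X^3·Y^0·Z^0.
  monomial 3·x^2·y^0 ↦ 3·X^2·Y^0·Z^1.
  monomial 2·x^1·y^2 ↦ 2·X^1·Y^2·Z^0.
  monomial 3·x^1·y^0 ↦ 3·X^1·Y^0·Z^2.
  monomial -1·x^0·y^3 ↦ -1·X^0·Y^3·Z^0.
  monomial 2·x^0·y^2 ↦ 2·X^0·Y^2·Z^1.
  monomial 3·x^0·y^1 ↦ 3·X^0·Y^1·Z^2.
  monomial -1·x^0·y^0 ↦ -1·X^0·Y^0·Z^3.
Collecting: F(X, Y, Z) = 3*X**3 + 3*X**2*Z + 2*X*Y**2 + 3*X*Z**2 - Y**3 + 2*Y**2*Z + 3*Y*Z**2 - Z**3.


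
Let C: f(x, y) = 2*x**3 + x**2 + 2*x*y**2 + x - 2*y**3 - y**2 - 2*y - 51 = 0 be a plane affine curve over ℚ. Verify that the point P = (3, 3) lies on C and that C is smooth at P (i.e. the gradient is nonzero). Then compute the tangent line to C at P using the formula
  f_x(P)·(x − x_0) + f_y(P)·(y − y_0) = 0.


Tangent line at P: 79*x - 26*y - 159 = 0.

Step 1: f(3, 3) = 0, so P lies on C.
Step 2: partial derivatives
  f_x(x, y) = 6*x**2 + 2*x + 2*y**2 + 1, f_y(x, y) = 4*x*y - 6*y**2 - 2*y - 2.
  f_x(P) = 79, f_y(P) = -26 (gradient nonzero, so P is smooth).
Step 3: tangent line at P: 79·(x − 3) + -26·(y − 3) = 0.
Expanding: 79*x - 26*y - 159 = 0.


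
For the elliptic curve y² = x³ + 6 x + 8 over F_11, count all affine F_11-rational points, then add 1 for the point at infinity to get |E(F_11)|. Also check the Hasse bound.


Affine points = {(1, 2), (1, 9), (3, 3), (3, 8), (5, 3), (5, 8), (10, 1), (10, 10)}; affine count = 8; |E(F_11)| = 9.

Discriminant check: Δ ∝ 4a³ + 27b² = 4·6³ + 27·8² = 4·216 + 27·64 ≡ 7 (mod 11). Nonzero ⇒ E is nonsingular.
For each x ∈ F_11, compute rhs = x³ + 6·x + 8 mod 11, then count y ∈ F_11 with y² ≡ rhs.
  x = 0: rhs = 8, matching y values: none (0 points).
  x = 1: rhs = 4, matching y values: 2, 9 (2 points).
  x = 2: rhs = 6, matching y values: none (0 points).
  x = 3: rhs = 9, matching y values: 3, 8 (2 points).
  x = 4: rhs = 8, matching y values: none (0 points).
  x = 5: rhs = 9, matching y values: 3, 8 (2 points).
  x = 6: rhs = 7, matching y values: none (0 points).
  x = 7: rhs = 8, matching y values: none (0 points).
  x = 8: rhs = 7, matching y values: none (0 points).
  x = 9: rhs = 10, matching y values: none (0 points).
  x = 10: rhs = 1, matching y values: 1, 10 (2 points).
Total affine count: 8.
Full point count |E(F_11)| = 8 + 1 = 9.
Hasse bound: |9 − (11+1)| = |-3| = 3 ≤ 2√11 ≈ 6.6332 ✓.


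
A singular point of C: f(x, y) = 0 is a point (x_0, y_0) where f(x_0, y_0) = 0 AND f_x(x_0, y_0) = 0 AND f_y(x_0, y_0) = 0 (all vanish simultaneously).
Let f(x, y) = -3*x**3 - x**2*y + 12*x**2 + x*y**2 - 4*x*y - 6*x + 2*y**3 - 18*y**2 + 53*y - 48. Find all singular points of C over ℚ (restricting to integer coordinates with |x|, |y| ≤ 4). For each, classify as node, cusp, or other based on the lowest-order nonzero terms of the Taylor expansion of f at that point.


Singular points: {(1, 3)}; classification: cusp.

Compute partial derivatives:
  f_x = -9*x**2 - 2*x*y + 24*x + y**2 - 4*y - 6.
  f_y = -x**2 + 2*x*y - 4*x + 6*y**2 - 36*y + 53.
Scan x_0 ∈ {−4, ..., 4}. For each x_0, f_y(x_0, y) is a polynomial in y; find its integer roots y ∈ {−4, ..., 4}, then test f_x and f at those candidates.
  x = -4: f_y(-4, y) = 6*y**2 - 44*y + 53; no integer root y with |y| ≤ 4.
  x = -3: f_y(-3, y) = 6*y**2 - 42*y + 56; no integer root y with |y| ≤ 4.
  x = -2: f_y(-2, y) = 6*y**2 - 40*y + 57; no integer root y with |y| ≤ 4.
  x = -1: f_y(-1, y) = 6*y**2 - 38*y + 56; vanishes at y ∈ {4}. (-1, 4): f_x = -31 ≠ 0.
  x = 0: f_y(0, y) = 6*y**2 - 36*y + 53; no integer root y with |y| ≤ 4.
  x = 1: f_y(1, y) = 6*y**2 - 34*y + 48; vanishes at y ∈ {3}. (1, 3): f_x = 0, f = 0 — SINGULAR.
  x = 2: f_y(2, y) = 6*y**2 - 32*y + 41; no integer root y with |y| ≤ 4.
  x = 3: f_y(3, y) = 6*y**2 - 30*y + 32; no integer root y with |y| ≤ 4.
  x = 4: f_y(4, y) = 6*y**2 - 28*y + 21; no integer root y with |y| ≤ 4.
Only singular point on the grid: (1, 3).
Classify: substitute x = 1 + u, y = 3 + v and expand: f = -3*u**3 - u**2*v + u*v**2 + 2*v**3 + v**2.
No constant or linear terms (consistent with a singular point). Quadratic part: v**2. Cubic part: -3*u**3 - u**2*v + u*v**2 + 2*v**3.
The quadratic part v**2 is a perfect square, so there is a single (double) tangent line v = 0, i.e. y = 3. Restricting the cubic part to that line (v = 0) leaves -3*u**3 ≠ 0, so f is not divisible by v and the branch is v² ≈ 3*u**3 to lowest order — this is a cusp.
Classification: cusp.


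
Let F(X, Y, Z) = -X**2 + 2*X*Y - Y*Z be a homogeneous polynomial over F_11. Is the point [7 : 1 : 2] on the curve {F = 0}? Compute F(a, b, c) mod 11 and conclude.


F(7,1,2) ≡ 7 (mod 11); P is NOT on the curve.

Evaluate F(7, 1, 2) term-by-term (mod 11).
  -X**2 ↦ -1·49·1·1 = -49
  2*X*Y ↦ 2·7·1·1 = 14
  -Y*Z ↦ -1·1·1·2 = -2
Sum: F(7, 1, 2) = (-49) + (14) + (-2) = -37.
Reducing mod 11: -37 ≡ 7 (mod 11).
Since F(a, b, c) ≡ 7 ≠ 0 (mod 11), P does NOT lie on the curve.


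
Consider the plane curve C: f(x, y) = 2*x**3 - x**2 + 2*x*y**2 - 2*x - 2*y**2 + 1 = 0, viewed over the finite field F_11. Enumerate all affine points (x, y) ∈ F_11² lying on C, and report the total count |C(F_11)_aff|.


Affine F_11-points: {(1, 0), (1, 1), (1, 2), (1, 3), (1, 4), (1, 5), (1, 6), (1, 7), (1, 8), (1, 9), (1, 10), (2, 1), (2, 10), (3, 1), (3, 10), (6, 0), (7, 5), (7, 6), (8, 2), (8, 9), (9, 5), (9, 6), (10, 0)}; count = 23.

For each of the 121 pairs (x, y) ∈ F_11², evaluate f(x, y) mod 11. Record the zeros.
  x = 0: [0↦1, 1↦10, 2↦4, 3↦5, 4↦2, 5↦6, 6↦6, 7↦2, 8↦5, 9↦4, 10↦10]  zeros at y ∈ ∅
  x = 1: [0↦0, 1↦0, 2↦0, 3↦0, 4↦0, 5↦0, 6↦0, 7↦0, 8↦0, 9↦0, 10↦0]  zeros at y ∈ {0, 1, 2, 3, 4, 5, 6, 7, 8, 9, 10}
  x = 2: [0↦9, 1↦0, 2↦6, 3↦5, 4↦8, 5↦4, 6↦4, 7↦8, 8↦5, 9↦6, 10↦0]  zeros at y ∈ {1, 10}
  x = 3: [0↦7, 1↦0, 2↦1, 3↦10, 4↦5, 5↦8, 6↦8, 7↦5, 8↦10, 9↦1, 10↦0]  zeros at y ∈ {1, 10}
  x = 4: [0↦6, 1↦1, 2↦8, 3↦5, 4↦3, 5↦2, 6↦2, 7↦3, 8↦5, 9↦8, 10↦1]  zeros at y ∈ ∅
  x = 5: [0↦7, 1↦4, 2↦6, 3↦2, 4↦3, 5↦9, 6↦9, 7↦3, 8↦2, 9↦6, 10↦4]  zeros at y ∈ ∅
  x = 6: [0↦0, 1↦10, 2↦7, 3↦2, 4↦6, 5↦8, 6↦8, 7↦6, 8↦2, 9↦7, 10↦10]  zeros at y ∈ {0}
  x = 7: [0↦8, 1↦9, 2↦1, 3↦6, 4↦2, 5↦0, 6↦0, 7↦2, 8↦6, 9↦1, 10↦9]  zeros at y ∈ {5, 6}
  x = 8: [0↦10, 1↦2, 2↦0, 3↦4, 4↦3, 5↦8, 6↦8, 7↦3, 8↦4, 9↦0, 10↦2]  zeros at y ∈ {2, 9}
  x = 9: [0↦7, 1↦1, 2↦5, 3↦8, 4↦10, 5↦0, 6↦0, 7↦10, 8↦8, 9↦5, 10↦1]  zeros at y ∈ {5, 6}
  x = 10: [0↦0, 1↦7, 2↦6, 3↦8, 4↦2, 5↦10, 6↦10, 7↦2, 8↦8, 9↦6, 10↦7]  zeros at y ∈ {0}
Collecting zeros: affine points = {(1, 0), (1, 1), (1, 2), (1, 3), (1, 4), (1, 5), (1, 6), (1, 7), (1, 8), (1, 9), (1, 10), (2, 1), (2, 10), (3, 1), (3, 10), (6, 0), (7, 5), (7, 6), (8, 2), (8, 9), (9, 5), (9, 6), (10, 0)}.
Total count |C(F_11)_aff| = 23.


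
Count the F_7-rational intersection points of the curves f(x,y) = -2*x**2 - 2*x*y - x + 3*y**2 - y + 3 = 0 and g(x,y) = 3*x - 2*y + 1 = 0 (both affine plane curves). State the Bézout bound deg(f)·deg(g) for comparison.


Common zeros: {(2, 0)}; count = 1; Bézout bound = 2.

deg(f) = 2, deg(g) = 1, so Bézout bound = 2.
Scan x ∈ F_7. For each x, list the y ∈ F_7 with f(x, y) ≡ 0 and those with g(x, y) ≡ 0 (mod 7); the common zeros in that column are the intersection.
  x = 0: f ≡ 0 at y ∈ {6}; g ≡ 0 at y ∈ {4}; common: ∅.
  x = 1: f ≡ 0 at y ∈ {0, 1}; g ≡ 0 at y ∈ {2}; common: ∅.
  x = 2: f ≡ 0 at y ∈ {0, 4}; g ≡ 0 at y ∈ {0}; common: {0}.
  x = 3: f ≡ 0 at y ∈ ∅; g ≡ 0 at y ∈ {5}; common: ∅.
  x = 4: f ≡ 0 at y ∈ {4, 6}; g ≡ 0 at y ∈ {3}; common: ∅.
  x = 5: f ≡ 0 at y ∈ ∅; g ≡ 0 at y ∈ {1}; common: ∅.
  x = 6: f ≡ 0 at y ∈ ∅; g ≡ 0 at y ∈ {6}; common: ∅.
Collecting: common zeros = {(2, 0)}, so the count is 1.
Comparison with the Bézout bound: 1 ≤ 2 = deg(f)·deg(g), as expected for curves with no common component (the affine F_7-count falls short of the bound because intersections may lie at infinity, over extension fields, or carry multiplicity).


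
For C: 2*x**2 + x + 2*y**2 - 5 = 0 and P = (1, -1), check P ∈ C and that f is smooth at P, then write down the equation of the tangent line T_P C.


Tangent line at P: 5*x - 4*y - 9 = 0.

Step 1: f(1, -1) = 0, so P lies on C.
Step 2: partial derivatives
  f_x(x, y) = 4*x + 1, f_y(x, y) = 4*y.
  f_x(P) = 5, f_y(P) = -4 (gradient nonzero, so P is smooth).
Step 3: tangent line at P: 5·(x − 1) + -4·(y − -1) = 0.
Expanding: 5*x - 4*y - 9 = 0.


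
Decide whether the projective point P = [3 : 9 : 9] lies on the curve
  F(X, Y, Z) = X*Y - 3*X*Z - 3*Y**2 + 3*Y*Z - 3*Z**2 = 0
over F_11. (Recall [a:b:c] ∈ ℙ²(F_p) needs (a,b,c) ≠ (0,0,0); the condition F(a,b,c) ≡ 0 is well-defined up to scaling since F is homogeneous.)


F(3,9,9) ≡ 0 (mod 11); P is on the curve.

Evaluate F(3, 9, 9) term-by-term (mod 11).
  X*Y ↦ 1·3·9·1 = 27
  -3*X*Z ↦ -3·3·1·9 = -81
  -3*Y**2 ↦ -3·1·81·1 = -243
  3*Y*Z ↦ 3·1·9·9 = 243
  -3*Z**2 ↦ -3·1·1·81 = -243
Sum: F(3, 9, 9) = (27) + (-81) + (-243) + (243) + (-243) = -297.
Reducing mod 11: -297 ≡ 0 (mod 11).
Since F(a, b, c) ≡ 0 (mod 11), P lies on the curve.


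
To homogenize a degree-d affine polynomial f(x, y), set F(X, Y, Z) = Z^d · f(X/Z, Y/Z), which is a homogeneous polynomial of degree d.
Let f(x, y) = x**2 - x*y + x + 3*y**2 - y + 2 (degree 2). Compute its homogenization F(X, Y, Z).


F(X, Y, Z) = X**2 - X*Y + X*Z + 3*Y**2 - Y*Z + 2*Z**2

deg(f) = 2.
Substitute x = X/Z, y = Y/Z into f, then multiply by Z^2.
  monomial 1·x^2·y^0 ↦ 1·X^2·Y^0·Z^0.
  monomial -1·x^1·y^1 ↦ -1·X^1·Y^1·Z^0.
  monomial 1·x^1·y^0 ↦ 1·X^1·Y^0·Z^1.
  monomial 3·x^0·y^2 ↦ 3·X^0·Y^2·Z^0.
  monomial -1·x^0·y^1 ↦ -1·X^0·Y^1·Z^1.
  monomial 2·x^0·y^0 ↦ 2·X^0·Y^0·Z^2.
Collecting: F(X, Y, Z) = X**2 - X*Y + X*Z + 3*Y**2 - Y*Z + 2*Z**2.


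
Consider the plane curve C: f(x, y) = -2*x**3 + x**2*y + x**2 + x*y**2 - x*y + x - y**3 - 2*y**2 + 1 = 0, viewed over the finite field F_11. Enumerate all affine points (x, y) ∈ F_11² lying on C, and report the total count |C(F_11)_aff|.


Affine F_11-points: {(0, 3), (0, 7), (0, 10), (1, 2), (3, 2), (5, 7), (6, 5), (7, 1), (9, 5), (10, 5), (10, 7)}; count = 11.

For each of the 121 pairs (x, y) ∈ F_11², evaluate f(x, y) mod 11. Record the zeros.
  x = 0: [0↦1, 1↦9, 2↦7, 3↦0, 4↦4, 5↦2, 6↦10, 7↦0, 8↦10, 9↦1, 10↦0]  zeros at y ∈ {3, 7, 10}
  x = 1: [0↦1, 1↦10, 2↦0, 3↦9, 4↦9, 5↦5, 6↦2, 7↦5, 8↦8, 9↦5, 10↦1]  zeros at y ∈ {2}
  x = 2: [0↦2, 1↦3, 2↦9, 3↦3, 4↦1, 5↦8, 6↦7, 7↦3, 8↦1, 9↦6, 10↦1]  zeros at y ∈ ∅
  x = 3: [0↦3, 1↦9, 2↦0, 3↦3, 4↦1, 5↦10, 6↦2, 7↦4, 8↦10, 9↦3, 10↦10]  zeros at y ∈ {2}
  x = 4: [0↦3, 1↦5, 2↦5, 3↦8, 4↦8, 5↦10, 6↦8, 7↦7, 8↦1, 9↦6, 10↦5]  zeros at y ∈ ∅
  x = 5: [0↦1, 1↦1, 2↦1, 3↦6, 4↦10, 5↦7, 6↦2, 7↦0, 8↦6, 9↦3, 10↦7]  zeros at y ∈ {7}
  x = 6: [0↦7, 1↦7, 2↦9, 3↦7, 4↦6, 5↦0, 6↦5, 7↦4, 8↦2, 9↦4, 10↦4]  zeros at y ∈ {5}
  x = 7: [0↦9, 1↦0, 2↦6, 3↦10, 4↦6, 5↦10, 6↦5, 7↦7, 8↦10, 9↦8, 10↦6]  zeros at y ∈ {1}
  x = 8: [0↦6, 1↦1, 2↦2, 3↦3, 4↦9, 5↦3, 6↦1, 7↦8, 8↦7, 9↦3, 10↦1]  zeros at y ∈ ∅
  x = 9: [0↦8, 1↦9, 2↦7, 3↦7, 4↦3, 5↦0, 6↦3, 7↦6, 8↦3, 9↦10, 10↦10]  zeros at y ∈ {5}
  x = 10: [0↦3, 1↦1, 2↦9, 3↦10, 4↦9, 5↦0, 6↦10, 7↦0, 8↦8, 9↦6, 10↦10]  zeros at y ∈ {5, 7}
Collecting zeros: affine points = {(0, 3), (0, 7), (0, 10), (1, 2), (3, 2), (5, 7), (6, 5), (7, 1), (9, 5), (10, 5), (10, 7)}.
Total count |C(F_11)_aff| = 11.


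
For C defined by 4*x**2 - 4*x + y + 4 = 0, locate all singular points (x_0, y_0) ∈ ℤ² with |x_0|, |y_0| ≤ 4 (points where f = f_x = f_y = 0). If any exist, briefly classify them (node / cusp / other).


No singular points in the scanned grid; C is smooth there.

Compute partial derivatives:
  f_x = 8*x - 4.
  f_y = 1.
f_y = 1 is a nonzero constant, so f_y never vanishes: no point (x, y) can satisfy f = f_x = f_y = 0. In particular no (x, y) ∈ {−4, ..., 4}² is singular; the curve is smooth.


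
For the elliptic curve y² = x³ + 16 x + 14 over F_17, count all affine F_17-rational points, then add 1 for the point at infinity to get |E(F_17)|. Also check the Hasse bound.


Affine points = {(3, 2), (3, 15), (5, 7), (5, 10), (8, 5), (8, 12), (10, 1), (10, 16), (11, 5), (11, 12), (12, 8), (12, 9), (15, 5), (15, 12)}; affine count = 14; |E(F_17)| = 15.

Discriminant check: Δ ∝ 4a³ + 27b² = 4·16³ + 27·14² = 4·4096 + 27·196 ≡ 1 (mod 17). Nonzero ⇒ E is nonsingular.
For each x ∈ F_17, compute rhs = x³ + 16·x + 14 mod 17, then count y ∈ F_17 with y² ≡ rhs.
  x = 0: rhs = 14, matching y values: none (0 points).
  x = 1: rhs = 14, matching y values: none (0 points).
  x = 2: rhs = 3, matching y values: none (0 points).
  x = 3: rhs = 4, matching y values: 2, 15 (2 points).
  x = 4: rhs = 6, matching y values: none (0 points).
  x = 5: rhs = 15, matching y values: 7, 10 (2 points).
  x = 6: rhs = 3, matching y values: none (0 points).
  x = 7: rhs = 10, matching y values: none (0 points).
  x = 8: rhs = 8, matching y values: 5, 12 (2 points).
  x = 9: rhs = 3, matching y values: none (0 points).
  x = 10: rhs = 1, matching y values: 1, 16 (2 points).
  x = 11: rhs = 8, matching y values: 5, 12 (2 points).
  x = 12: rhs = 13, matching y values: 8, 9 (2 points).
  x = 13: rhs = 5, matching y values: none (0 points).
  x = 14: rhs = 7, matching y values: none (0 points).
  x = 15: rhs = 8, matching y values: 5, 12 (2 points).
  x = 16: rhs = 14, matching y values: none (0 points).
Total affine count: 14.
Full point count |E(F_17)| = 14 + 1 = 15.
Hasse bound: |15 − (17+1)| = |-3| = 3 ≤ 2√17 ≈ 8.2462 ✓.


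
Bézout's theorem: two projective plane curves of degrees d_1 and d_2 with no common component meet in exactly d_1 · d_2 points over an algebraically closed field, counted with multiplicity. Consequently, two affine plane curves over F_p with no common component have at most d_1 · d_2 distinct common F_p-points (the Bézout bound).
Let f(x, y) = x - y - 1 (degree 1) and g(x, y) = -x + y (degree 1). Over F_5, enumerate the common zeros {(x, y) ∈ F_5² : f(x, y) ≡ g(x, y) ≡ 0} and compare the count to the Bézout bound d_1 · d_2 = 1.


Common zeros: ∅; count = 0; Bézout bound = 1.

deg(f) = 1, deg(g) = 1, so Bézout bound = 1.
Scan x ∈ F_5. For each x, list the y ∈ F_5 with f(x, y) ≡ 0 and those with g(x, y) ≡ 0 (mod 5); the common zeros in that column are the intersection.
  x = 0: f ≡ 0 at y ∈ {4}; g ≡ 0 at y ∈ {0}; common: ∅.
  x = 1: f ≡ 0 at y ∈ {0}; g ≡ 0 at y ∈ {1}; common: ∅.
  x = 2: f ≡ 0 at y ∈ {1}; g ≡ 0 at y ∈ {2}; common: ∅.
  x = 3: f ≡ 0 at y ∈ {2}; g ≡ 0 at y ∈ {3}; common: ∅.
  x = 4: f ≡ 0 at y ∈ {3}; g ≡ 0 at y ∈ {4}; common: ∅.
Collecting: common zeros = ∅, so the count is 0.
Comparison with the Bézout bound: 0 ≤ 1 = deg(f)·deg(g), as expected for curves with no common component (the affine F_5-count falls short of the bound because intersections may lie at infinity, over extension fields, or carry multiplicity).


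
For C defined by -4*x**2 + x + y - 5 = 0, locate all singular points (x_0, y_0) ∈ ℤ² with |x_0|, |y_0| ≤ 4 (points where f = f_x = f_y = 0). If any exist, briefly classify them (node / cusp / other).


No singular points in the scanned grid; C is smooth there.

Compute partial derivatives:
  f_x = 1 - 8*x.
  f_y = 1.
f_y = 1 is a nonzero constant, so f_y never vanishes: no point (x, y) can satisfy f = f_x = f_y = 0. In particular no (x, y) ∈ {−4, ..., 4}² is singular; the curve is smooth.


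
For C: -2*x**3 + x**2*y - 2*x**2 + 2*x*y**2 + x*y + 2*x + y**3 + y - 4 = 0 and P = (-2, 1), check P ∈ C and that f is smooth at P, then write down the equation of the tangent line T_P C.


Tangent line at P: -15*x - 2*y - 28 = 0.

Step 1: f(-2, 1) = 0, so P lies on C.
Step 2: partial derivatives
  f_x(x, y) = -6*x**2 + 2*x*y - 4*x + 2*y**2 + y + 2, f_y(x, y) = x**2 + 4*x*y + x + 3*y**2 + 1.
  f_x(P) = -15, f_y(P) = -2 (gradient nonzero, so P is smooth).
Step 3: tangent line at P: -15·(x − -2) + -2·(y − 1) = 0.
Expanding: -15*x - 2*y - 28 = 0.


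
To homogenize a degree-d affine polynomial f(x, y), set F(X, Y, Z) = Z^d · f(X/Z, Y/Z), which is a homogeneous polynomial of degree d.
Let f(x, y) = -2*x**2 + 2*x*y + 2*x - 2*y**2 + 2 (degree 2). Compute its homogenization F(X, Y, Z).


F(X, Y, Z) = -2*X**2 + 2*X*Y + 2*X*Z - 2*Y**2 + 2*Z**2

deg(f) = 2.
Substitute x = X/Z, y = Y/Z into f, then multiply by Z^2.
  monomial -2·x^2·y^0 ↦ -2·X^2·Y^0·Z^0.
  monomial 2·x^1·y^1 ↦ 2·X^1·Y^1·Z^0.
  monomial 2·x^1·y^0 ↦ 2·X^1·Y^0·Z^1.
  monomial -2·x^0·y^2 ↦ -2·X^0·Y^2·Z^0.
  monomial 2·x^0·y^0 ↦ 2·X^0·Y^0·Z^2.
Collecting: F(X, Y, Z) = -2*X**2 + 2*X*Y + 2*X*Z - 2*Y**2 + 2*Z**2.


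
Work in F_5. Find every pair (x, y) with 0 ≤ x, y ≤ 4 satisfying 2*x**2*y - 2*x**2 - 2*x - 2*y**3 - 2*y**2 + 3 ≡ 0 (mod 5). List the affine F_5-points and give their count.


Affine F_5-points: {(2, 1)}; count = 1.

For each of the 25 pairs (x, y) ∈ F_5², evaluate f(x, y) mod 5. Record the zeros.
  x = 0: [0↦3, 1↦4, 2↦4, 3↦1, 4↦3]  zeros at y ∈ ∅
  x = 1: [0↦4, 1↦2, 2↦4, 3↦3, 4↦2]  zeros at y ∈ ∅
  x = 2: [0↦1, 1↦0, 2↦3, 3↦3, 4↦3]  zeros at y ∈ {1}
  x = 3: [0↦4, 1↦3, 2↦1, 3↦1, 4↦1]  zeros at y ∈ ∅
  x = 4: [0↦3, 1↦1, 2↦3, 3↦2, 4↦1]  zeros at y ∈ ∅
Collecting zeros: affine points = {(2, 1)}.
Total count |C(F_5)_aff| = 1.


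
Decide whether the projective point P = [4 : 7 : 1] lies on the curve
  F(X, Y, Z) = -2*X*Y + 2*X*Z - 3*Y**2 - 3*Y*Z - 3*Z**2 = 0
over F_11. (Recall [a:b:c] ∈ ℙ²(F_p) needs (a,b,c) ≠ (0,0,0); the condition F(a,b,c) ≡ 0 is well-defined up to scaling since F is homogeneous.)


F(4,7,1) ≡ 1 (mod 11); P is NOT on the curve.

Evaluate F(4, 7, 1) term-by-term (mod 11).
  -2*X*Y ↦ -2·4·7·1 = -56
  2*X*Z ↦ 2·4·1·1 = 8
  -3*Y**2 ↦ -3·1·49·1 = -147
  -3*Y*Z ↦ -3·1·7·1 = -21
  -3*Z**2 ↦ -3·1·1·1 = -3
Sum: F(4, 7, 1) = (-56) + (8) + (-147) + (-21) + (-3) = -219.
Reducing mod 11: -219 ≡ 1 (mod 11).
Since F(a, b, c) ≡ 1 ≠ 0 (mod 11), P does NOT lie on the curve.


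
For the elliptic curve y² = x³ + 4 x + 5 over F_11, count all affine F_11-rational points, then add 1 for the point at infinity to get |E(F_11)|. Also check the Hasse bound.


Affine points = {(0, 4), (0, 7), (3, 0), (6, 5), (6, 6), (9, 0), (10, 0)}; affine count = 7; |E(F_11)| = 8.

Discriminant check: Δ ∝ 4a³ + 27b² = 4·4³ + 27·5² = 4·64 + 27·25 ≡ 7 (mod 11). Nonzero ⇒ E is nonsingular.
For each x ∈ F_11, compute rhs = x³ + 4·x + 5 mod 11, then count y ∈ F_11 with y² ≡ rhs.
  x = 0: rhs = 5, matching y values: 4, 7 (2 points).
  x = 1: rhs = 10, matching y values: none (0 points).
  x = 2: rhs = 10, matching y values: none (0 points).
  x = 3: rhs = 0, matching y values: 0 (1 points).
  x = 4: rhs = 8, matching y values: none (0 points).
  x = 5: rhs = 7, matching y values: none (0 points).
  x = 6: rhs = 3, matching y values: 5, 6 (2 points).
  x = 7: rhs = 2, matching y values: none (0 points).
  x = 8: rhs = 10, matching y values: none (0 points).
  x = 9: rhs = 0, matching y values: 0 (1 points).
  x = 10: rhs = 0, matching y values: 0 (1 points).
Total affine count: 7.
Full point count |E(F_11)| = 7 + 1 = 8.
Hasse bound: |8 − (11+1)| = |-4| = 4 ≤ 2√11 ≈ 6.6332 ✓.


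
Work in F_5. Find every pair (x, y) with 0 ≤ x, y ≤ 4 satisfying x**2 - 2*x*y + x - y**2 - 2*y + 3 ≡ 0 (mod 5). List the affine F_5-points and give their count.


Affine F_5-points: {(0, 1), (0, 2), (1, 0), (1, 1), (3, 0), (3, 2)}; count = 6.

For each of the 25 pairs (x, y) ∈ F_5², evaluate f(x, y) mod 5. Record the zeros.
  x = 0: [0↦3, 1↦0, 2↦0, 3↦3, 4↦4]  zeros at y ∈ {1, 2}
  x = 1: [0↦0, 1↦0, 2↦3, 3↦4, 4↦3]  zeros at y ∈ {0, 1}
  x = 2: [0↦4, 1↦2, 2↦3, 3↦2, 4↦4]  zeros at y ∈ ∅
  x = 3: [0↦0, 1↦1, 2↦0, 3↦2, 4↦2]  zeros at y ∈ {0, 2}
  x = 4: [0↦3, 1↦2, 2↦4, 3↦4, 4↦2]  zeros at y ∈ ∅
Collecting zeros: affine points = {(0, 1), (0, 2), (1, 0), (1, 1), (3, 0), (3, 2)}.
Total count |C(F_5)_aff| = 6.


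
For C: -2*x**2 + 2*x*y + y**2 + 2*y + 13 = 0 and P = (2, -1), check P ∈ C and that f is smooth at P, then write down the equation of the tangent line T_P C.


Tangent line at P: -10*x + 4*y + 24 = 0.

Step 1: f(2, -1) = 0, so P lies on C.
Step 2: partial derivatives
  f_x(x, y) = -4*x + 2*y, f_y(x, y) = 2*x + 2*y + 2.
  f_x(P) = -10, f_y(P) = 4 (gradient nonzero, so P is smooth).
Step 3: tangent line at P: -10·(x − 2) + 4·(y − -1) = 0.
Expanding: -10*x + 4*y + 24 = 0.


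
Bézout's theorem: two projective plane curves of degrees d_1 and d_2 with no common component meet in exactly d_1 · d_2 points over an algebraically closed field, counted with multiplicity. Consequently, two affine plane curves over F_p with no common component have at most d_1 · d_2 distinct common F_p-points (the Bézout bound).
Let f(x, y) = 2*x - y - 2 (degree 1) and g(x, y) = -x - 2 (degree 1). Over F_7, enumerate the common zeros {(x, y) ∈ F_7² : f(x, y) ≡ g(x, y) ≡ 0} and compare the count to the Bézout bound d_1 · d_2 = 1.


Common zeros: {(5, 1)}; count = 1; Bézout bound = 1.

deg(f) = 1, deg(g) = 1, so Bézout bound = 1.
Scan x ∈ F_7. For each x, list the y ∈ F_7 with f(x, y) ≡ 0 and those with g(x, y) ≡ 0 (mod 7); the common zeros in that column are the intersection.
  x = 0: f ≡ 0 at y ∈ {5}; g ≡ 0 at y ∈ ∅; common: ∅.
  x = 1: f ≡ 0 at y ∈ {0}; g ≡ 0 at y ∈ ∅; common: ∅.
  x = 2: f ≡ 0 at y ∈ {2}; g ≡ 0 at y ∈ ∅; common: ∅.
  x = 3: f ≡ 0 at y ∈ {4}; g ≡ 0 at y ∈ ∅; common: ∅.
  x = 4: f ≡ 0 at y ∈ {6}; g ≡ 0 at y ∈ ∅; common: ∅.
  x = 5: f ≡ 0 at y ∈ {1}; g ≡ 0 at y ∈ {0, 1, 2, 3, 4, 5, 6}; common: {1}.
  x = 6: f ≡ 0 at y ∈ {3}; g ≡ 0 at y ∈ ∅; common: ∅.
Collecting: common zeros = {(5, 1)}, so the count is 1.
Comparison with the Bézout bound: 1 ≤ 1 = deg(f)·deg(g), as expected for curves with no common component (the bound is attained).


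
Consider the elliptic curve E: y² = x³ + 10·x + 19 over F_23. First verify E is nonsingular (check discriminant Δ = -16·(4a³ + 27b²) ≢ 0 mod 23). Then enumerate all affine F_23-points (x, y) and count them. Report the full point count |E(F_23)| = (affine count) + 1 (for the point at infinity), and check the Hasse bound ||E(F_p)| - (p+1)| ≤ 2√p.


Affine points = {(2, 1), (2, 22), (4, 10), (4, 13), (7, 8), (7, 15), (8, 6), (8, 17), (12, 2), (12, 21), (13, 0), (15, 5), (15, 18), (20, 10), (20, 13), (22, 10), (22, 13)}; affine count = 17; |E(F_23)| = 18.

Discriminant check: Δ ∝ 4a³ + 27b² = 4·10³ + 27·19² = 4·1000 + 27·361 ≡ 16 (mod 23). Nonzero ⇒ E is nonsingular.
For each x ∈ F_23, compute rhs = x³ + 10·x + 19 mod 23, then count y ∈ F_23 with y² ≡ rhs.
  x = 0: rhs = 19, matching y values: none (0 points).
  x = 1: rhs = 7, matching y values: none (0 points).
  x = 2: rhs = 1, matching y values: 1, 22 (2 points).
  x = 3: rhs = 7, matching y values: none (0 points).
  x = 4: rhs = 8, matching y values: 10, 13 (2 points).
  x = 5: rhs = 10, matching y values: none (0 points).
  x = 6: rhs = 19, matching y values: none (0 points).
  x = 7: rhs = 18, matching y values: 8, 15 (2 points).
  x = 8: rhs = 13, matching y values: 6, 17 (2 points).
  x = 9: rhs = 10, matching y values: none (0 points).
  x = 10: rhs = 15, matching y values: none (0 points).
  x = 11: rhs = 11, matching y values: none (0 points).
  x = 12: rhs = 4, matching y values: 2, 21 (2 points).
  x = 13: rhs = 0, matching y values: 0 (1 points).
  x = 14: rhs = 5, matching y values: none (0 points).
  x = 15: rhs = 2, matching y values: 5, 18 (2 points).
  x = 16: rhs = 20, matching y values: none (0 points).
  x = 17: rhs = 19, matching y values: none (0 points).
  x = 18: rhs = 5, matching y values: none (0 points).
  x = 19: rhs = 7, matching y values: none (0 points).
  x = 20: rhs = 8, matching y values: 10, 13 (2 points).
  x = 21: rhs = 14, matching y values: none (0 points).
  x = 22: rhs = 8, matching y values: 10, 13 (2 points).
Total affine count: 17.
Full point count |E(F_23)| = 17 + 1 = 18.
Hasse bound: |18 − (23+1)| = |-6| = 6 ≤ 2√23 ≈ 9.5917 ✓.


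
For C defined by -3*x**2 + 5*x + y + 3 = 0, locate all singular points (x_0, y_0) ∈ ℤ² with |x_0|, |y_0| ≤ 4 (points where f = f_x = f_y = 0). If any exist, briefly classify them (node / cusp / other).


No singular points in the scanned grid; C is smooth there.

Compute partial derivatives:
  f_x = 5 - 6*x.
  f_y = 1.
f_y = 1 is a nonzero constant, so f_y never vanishes: no point (x, y) can satisfy f = f_x = f_y = 0. In particular no (x, y) ∈ {−4, ..., 4}² is singular; the curve is smooth.


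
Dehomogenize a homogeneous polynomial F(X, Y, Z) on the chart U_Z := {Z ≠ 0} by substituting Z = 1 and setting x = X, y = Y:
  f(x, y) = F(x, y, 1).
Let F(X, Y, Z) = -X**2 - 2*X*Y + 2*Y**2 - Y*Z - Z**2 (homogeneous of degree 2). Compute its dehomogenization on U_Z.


f(x, y) = -x**2 - 2*x*y + 2*y**2 - y - 1

On U_Z we set Z = 1. Each monomial c·X^i·Y^j·Z^k in F becomes c·x^i·y^j·1^k = c·x^i·y^j.
Substituting Z = 1: F(X, Y, 1) = -x**2 - 2*x*y + 2*y**2 - y - 1.
Note: deg(f) ≤ deg(F) = 2; strict inequality happens when F is divisible by Z (lost terms).


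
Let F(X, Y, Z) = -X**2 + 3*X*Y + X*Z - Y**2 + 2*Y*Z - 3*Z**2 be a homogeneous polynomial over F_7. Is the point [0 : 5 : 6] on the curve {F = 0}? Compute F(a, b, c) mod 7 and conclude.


F(0,5,6) ≡ 4 (mod 7); P is NOT on the curve.

Evaluate F(0, 5, 6) term-by-term (mod 7).
  -X**2 ↦ -1·0·1·1 = 0
  3*X*Y ↦ 3·0·5·1 = 0
  X*Z ↦ 1·0·1·6 = 0
  -Y**2 ↦ -1·1·25·1 = -25
  2*Y*Z ↦ 2·1·5·6 = 60
  -3*Z**2 ↦ -3·1·1·36 = -108
Sum: F(0, 5, 6) = (0) + (0) + (0) + (-25) + (60) + (-108) = -73.
Reducing mod 7: -73 ≡ 4 (mod 7).
Since F(a, b, c) ≡ 4 ≠ 0 (mod 7), P does NOT lie on the curve.


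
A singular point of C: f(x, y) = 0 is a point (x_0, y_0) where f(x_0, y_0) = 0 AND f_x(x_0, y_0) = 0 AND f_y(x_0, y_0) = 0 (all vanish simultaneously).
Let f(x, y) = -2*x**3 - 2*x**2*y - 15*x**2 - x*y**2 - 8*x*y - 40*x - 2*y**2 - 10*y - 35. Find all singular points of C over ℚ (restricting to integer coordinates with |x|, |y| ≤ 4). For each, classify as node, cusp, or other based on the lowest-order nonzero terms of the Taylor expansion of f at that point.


Singular points: {(-3, 2)}; classification: node.

Compute partial derivatives:
  f_x = -6*x**2 - 4*x*y - 30*x - y**2 - 8*y - 40.
  f_y = -2*x**2 - 2*x*y - 8*x - 4*y - 10.
Scan x_0 ∈ {−4, ..., 4}. For each x_0, f_y(x_0, y) is a polynomial in y; find its integer roots y ∈ {−4, ..., 4}, then test f_x and f at those candidates.
  x = -4: f_y(-4, y) = 4*y - 10; no integer root y with |y| ≤ 4.
  x = -3: f_y(-3, y) = 2*y - 4; vanishes at y ∈ {2}. (-3, 2): f_x = 0, f = 0 — SINGULAR.
  x = -2: f_y(-2, y) = -2; no integer root y with |y| ≤ 4.
  x = -1: f_y(-1, y) = -2*y - 4; vanishes at y ∈ {-2}. (-1, -2): f_x = -12 ≠ 0.
  x = 0: f_y(0, y) = -4*y - 10; no integer root y with |y| ≤ 4.
  x = 1: f_y(1, y) = -6*y - 20; no integer root y with |y| ≤ 4.
  x = 2: f_y(2, y) = -8*y - 34; no integer root y with |y| ≤ 4.
  x = 3: f_y(3, y) = -10*y - 52; no integer root y with |y| ≤ 4.
  x = 4: f_y(4, y) = -12*y - 74; no integer root y with |y| ≤ 4.
Only singular point on the grid: (-3, 2).
Classify: substitute x = -3 + u, y = 2 + v and expand: f = -2*u**3 - 2*u**2*v - u**2 - u*v**2 + v**2.
No constant or linear terms (consistent with a singular point). Quadratic part: -u**2 + v**2. Cubic part: -2*u**3 - 2*u**2*v - u*v**2.
The quadratic part v**2 - u**2 = (v − u)(v + u) splits into two distinct linear factors, so there are two distinct tangent lines y − 2 = ±(x − -3) — this is a node (ordinary double point).
Classification: node.


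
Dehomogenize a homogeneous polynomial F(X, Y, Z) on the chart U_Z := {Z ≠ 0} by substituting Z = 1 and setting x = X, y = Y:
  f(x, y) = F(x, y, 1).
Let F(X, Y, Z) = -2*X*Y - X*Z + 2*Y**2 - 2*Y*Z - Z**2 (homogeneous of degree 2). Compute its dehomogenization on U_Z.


f(x, y) = -2*x*y - x + 2*y**2 - 2*y - 1

On U_Z we set Z = 1. Each monomial c·X^i·Y^j·Z^k in F becomes c·x^i·y^j·1^k = c·x^i·y^j.
Substituting Z = 1: F(X, Y, 1) = -2*x*y - x + 2*y**2 - 2*y - 1.
Note: deg(f) ≤ deg(F) = 2; strict inequality happens when F is divisible by Z (lost terms).


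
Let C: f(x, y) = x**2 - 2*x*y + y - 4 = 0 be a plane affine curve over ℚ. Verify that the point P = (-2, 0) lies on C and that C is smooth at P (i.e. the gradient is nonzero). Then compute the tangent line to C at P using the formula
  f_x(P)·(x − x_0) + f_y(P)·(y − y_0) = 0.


Tangent line at P: -4*x + 5*y - 8 = 0.

Step 1: f(-2, 0) = 0, so P lies on C.
Step 2: partial derivatives
  f_x(x, y) = 2*x - 2*y, f_y(x, y) = 1 - 2*x.
  f_x(P) = -4, f_y(P) = 5 (gradient nonzero, so P is smooth).
Step 3: tangent line at P: -4·(x − -2) + 5·(y − 0) = 0.
Expanding: -4*x + 5*y - 8 = 0.


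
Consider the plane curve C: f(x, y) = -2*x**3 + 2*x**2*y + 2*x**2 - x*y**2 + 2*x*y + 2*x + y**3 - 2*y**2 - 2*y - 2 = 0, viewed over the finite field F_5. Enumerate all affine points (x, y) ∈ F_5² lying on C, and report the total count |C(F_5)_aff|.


Affine F_5-points: {(0, 1), (1, 0), (1, 1), (1, 2), (2, 3), (3, 2), (3, 4), (4, 0), (4, 2), (4, 4)}; count = 10.

For each of the 25 pairs (x, y) ∈ F_5², evaluate f(x, y) mod 5. Record the zeros.
  x = 0: [0↦3, 1↦0, 2↦4, 3↦1, 4↦2]  zeros at y ∈ {1}
  x = 1: [0↦0, 1↦0, 2↦0, 3↦1, 4↦4]  zeros at y ∈ {0, 1, 2}
  x = 2: [0↦4, 1↦1, 2↦1, 3↦0, 4↦4]  zeros at y ∈ {3}
  x = 3: [0↦3, 1↦1, 2↦0, 3↦1, 4↦0]  zeros at y ∈ {2, 4}
  x = 4: [0↦0, 1↦3, 2↦0, 3↦2, 4↦0]  zeros at y ∈ {0, 2, 4}
Collecting zeros: affine points = {(0, 1), (1, 0), (1, 1), (1, 2), (2, 3), (3, 2), (3, 4), (4, 0), (4, 2), (4, 4)}.
Total count |C(F_5)_aff| = 10.


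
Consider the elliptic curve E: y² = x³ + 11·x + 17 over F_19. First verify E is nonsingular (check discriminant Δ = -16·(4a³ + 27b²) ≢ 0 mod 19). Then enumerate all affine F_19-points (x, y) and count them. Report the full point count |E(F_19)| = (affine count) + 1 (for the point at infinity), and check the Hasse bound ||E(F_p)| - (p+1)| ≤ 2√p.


Affine points = {(0, 6), (0, 13), (2, 3), (2, 16), (3, 1), (3, 18), (4, 7), (4, 12), (5, 8), (5, 11), (7, 0), (8, 3), (8, 16), (9, 3), (9, 16), (10, 5), (10, 14), (11, 5), (11, 14), (13, 1), (13, 18), (15, 2), (15, 17), (17, 5), (17, 14), (18, 9), (18, 10)}; affine count = 27; |E(F_19)| = 28.

Discriminant check: Δ ∝ 4a³ + 27b² = 4·11³ + 27·17² = 4·1331 + 27·289 ≡ 17 (mod 19). Nonzero ⇒ E is nonsingular.
For each x ∈ F_19, compute rhs = x³ + 11·x + 17 mod 19, then count y ∈ F_19 with y² ≡ rhs.
  x = 0: rhs = 17, matching y values: 6, 13 (2 points).
  x = 1: rhs = 10, matching y values: none (0 points).
  x = 2: rhs = 9, matching y values: 3, 16 (2 points).
  x = 3: rhs = 1, matching y values: 1, 18 (2 points).
  x = 4: rhs = 11, matching y values: 7, 12 (2 points).
  x = 5: rhs = 7, matching y values: 8, 11 (2 points).
  x = 6: rhs = 14, matching y values: none (0 points).
  x = 7: rhs = 0, matching y values: 0 (1 points).
  x = 8: rhs = 9, matching y values: 3, 16 (2 points).
  x = 9: rhs = 9, matching y values: 3, 16 (2 points).
  x = 10: rhs = 6, matching y values: 5, 14 (2 points).
  x = 11: rhs = 6, matching y values: 5, 14 (2 points).
  x = 12: rhs = 15, matching y values: none (0 points).
  x = 13: rhs = 1, matching y values: 1, 18 (2 points).
  x = 14: rhs = 8, matching y values: none (0 points).
  x = 15: rhs = 4, matching y values: 2, 17 (2 points).
  x = 16: rhs = 14, matching y values: none (0 points).
  x = 17: rhs = 6, matching y values: 5, 14 (2 points).
  x = 18: rhs = 5, matching y values: 9, 10 (2 points).
Total affine count: 27.
Full point count |E(F_19)| = 27 + 1 = 28.
Hasse bound: |28 − (19+1)| = |8| = 8 ≤ 2√19 ≈ 8.7178 ✓.
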